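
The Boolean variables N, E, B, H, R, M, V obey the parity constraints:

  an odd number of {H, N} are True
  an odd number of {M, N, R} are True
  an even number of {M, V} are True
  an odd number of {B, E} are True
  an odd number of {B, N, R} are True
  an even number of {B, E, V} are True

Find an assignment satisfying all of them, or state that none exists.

N = True, E = False, B = True, H = False, R = True, M = True, V = True

{H, N}: 1 true → odd ✓
{M, N, R}: 3 true → odd ✓
{M, V}: 2 true → even ✓
{B, E}: 1 true → odd ✓
{B, N, R}: 3 true → odd ✓
{B, E, V}: 2 true → even ✓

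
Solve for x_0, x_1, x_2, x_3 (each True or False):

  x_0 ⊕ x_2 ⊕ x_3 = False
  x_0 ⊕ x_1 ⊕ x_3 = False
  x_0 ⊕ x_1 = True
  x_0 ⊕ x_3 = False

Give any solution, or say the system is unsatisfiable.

x_0 = True, x_1 = False, x_2 = False, x_3 = True

x_0 ⊕ x_2 ⊕ x_3 = T ⊕ F ⊕ T = False ✓
x_0 ⊕ x_1 ⊕ x_3 = T ⊕ F ⊕ T = False ✓
x_0 ⊕ x_1 = T ⊕ F = True ✓
x_0 ⊕ x_3 = T ⊕ T = False ✓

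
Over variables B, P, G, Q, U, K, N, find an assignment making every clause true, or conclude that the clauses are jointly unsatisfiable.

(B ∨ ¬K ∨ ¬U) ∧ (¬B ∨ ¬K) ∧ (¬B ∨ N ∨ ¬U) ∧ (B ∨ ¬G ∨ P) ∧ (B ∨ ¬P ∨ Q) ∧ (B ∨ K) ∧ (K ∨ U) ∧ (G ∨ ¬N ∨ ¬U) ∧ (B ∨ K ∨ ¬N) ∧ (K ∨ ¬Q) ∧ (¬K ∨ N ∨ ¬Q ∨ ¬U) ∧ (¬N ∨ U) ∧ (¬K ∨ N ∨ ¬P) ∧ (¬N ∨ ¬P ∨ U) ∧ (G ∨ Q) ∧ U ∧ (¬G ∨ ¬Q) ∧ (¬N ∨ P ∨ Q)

Unit clause (U) forces U = True.
Try B = False:
  (B ∨ ¬K ∨ ¬U) forces K = False.
  clause (B ∨ K) is falsified — backtrack.
So B = True.
  then (¬B ∨ ¬K) forces K = False.
  then (¬B ∨ N ∨ ¬U) forces N = True.
  then (G ∨ ¬N ∨ ¬U) forces G = True.
  then (K ∨ ¬Q) forces Q = False.
  then (¬N ∨ P ∨ Q) forces P = True.
All clauses satisfied.

B=T, P=T, G=T, Q=F, U=T, K=F, N=T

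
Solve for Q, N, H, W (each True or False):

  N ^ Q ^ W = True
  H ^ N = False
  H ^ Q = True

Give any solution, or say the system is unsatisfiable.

Q = True, N = False, H = False, W = False

N ^ Q ^ W = F ^ T ^ F = True ✓
H ^ N = F ^ F = False ✓
H ^ Q = F ^ T = True ✓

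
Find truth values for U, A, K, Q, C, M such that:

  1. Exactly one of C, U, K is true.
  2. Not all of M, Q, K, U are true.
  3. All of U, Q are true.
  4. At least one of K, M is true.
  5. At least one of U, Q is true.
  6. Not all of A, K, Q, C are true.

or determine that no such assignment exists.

U = True, A = True, K = False, Q = True, C = False, M = True

  (1) {C, U, K}: 1 true — exactly one ✓
  (2) {M, Q, K, U}: 3/4 true — not all ✓
  (3) {U, Q}: all 2 true ✓
  (4) {K, M}: 1 true — at least one ✓
  (5) {U, Q}: 2 true — at least one ✓
  (6) {A, K, Q, C}: 2/4 true — not all ✓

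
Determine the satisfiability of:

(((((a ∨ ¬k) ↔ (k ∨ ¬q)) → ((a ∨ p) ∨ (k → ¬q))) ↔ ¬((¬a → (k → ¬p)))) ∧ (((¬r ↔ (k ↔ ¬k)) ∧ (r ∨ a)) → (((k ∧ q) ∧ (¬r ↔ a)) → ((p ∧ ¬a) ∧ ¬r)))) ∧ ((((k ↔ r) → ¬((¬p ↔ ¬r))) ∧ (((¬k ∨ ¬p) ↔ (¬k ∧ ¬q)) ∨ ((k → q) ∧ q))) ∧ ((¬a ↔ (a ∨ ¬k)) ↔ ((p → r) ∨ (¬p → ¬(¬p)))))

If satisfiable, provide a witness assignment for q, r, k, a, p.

Unsatisfiable — no assignment works.

Case k = True: the formula simplifies to (((a → ((a ∨ p) ∨ ¬q)) ↔ ¬((¬a → ¬p))) ∧ ((r ∧ (r ∨ a)) → ((q ∧ (¬r ↔ a)) → ((p ∧ ¬a) ∧ ¬r)))) ∧ (((r → ¬((¬p ↔ ¬r))) ∧ (p ∨ (q ∧ q))) ∧ ((¬a ↔ a) ↔ ((p → r) ∨ (¬p → ¬(¬p))))).
  a = True: the conjunct (a → ((a ∨ p) ∨ ¬q)) ↔ ¬((¬a → ¬p)) becomes (True → True) ↔ ¬True = False.
  a = False: simplifies to (¬(¬p) ∧ ((r ∧ r) → ((q ∧ r) → (p ∧ ¬r)))) ∧ (((r → ¬((¬p ↔ ¬r))) ∧ (p ∨ (q ∧ q))) ∧ ¬(((p → r) ∨ (¬p → ¬(¬p))))).
    p = True: the conjunct ¬(((p → r) ∨ (¬p → ¬(¬p)))) becomes ¬((r ∨ True)) = False.
    p = False: the conjunct ¬(¬p) becomes ¬(¬False) = False.
Case k = False: the conjunct (((a ∨ ¬k) ↔ (k ∨ ¬q)) → ((a ∨ p) ∨ (k → ¬q))) ↔ ¬((¬a → (k → ¬p))) becomes (¬q → True) ↔ ¬True = False.
Both cases fail — unsatisfiable.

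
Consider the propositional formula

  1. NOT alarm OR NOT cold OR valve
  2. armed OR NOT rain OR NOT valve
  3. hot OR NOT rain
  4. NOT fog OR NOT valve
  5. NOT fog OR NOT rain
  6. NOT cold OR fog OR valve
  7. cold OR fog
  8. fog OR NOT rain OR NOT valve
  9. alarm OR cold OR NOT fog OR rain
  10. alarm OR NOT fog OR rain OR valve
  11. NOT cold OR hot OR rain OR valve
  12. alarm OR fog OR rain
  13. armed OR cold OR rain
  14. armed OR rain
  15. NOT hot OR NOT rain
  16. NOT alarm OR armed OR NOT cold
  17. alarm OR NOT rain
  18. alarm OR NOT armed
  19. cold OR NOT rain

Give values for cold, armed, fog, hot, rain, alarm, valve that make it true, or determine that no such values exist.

cold=T, armed=T, fog=F, hot=F, rain=F, alarm=T, valve=T

Set cold = True.
Set armed = True.
  then (alarm OR NOT armed) forces alarm = True.
  then (NOT alarm OR NOT cold OR valve) forces valve = True.
  then (NOT fog OR NOT valve) forces fog = False.
  then (fog OR NOT rain OR NOT valve) forces rain = False.
Set hot = False.
All clauses satisfied.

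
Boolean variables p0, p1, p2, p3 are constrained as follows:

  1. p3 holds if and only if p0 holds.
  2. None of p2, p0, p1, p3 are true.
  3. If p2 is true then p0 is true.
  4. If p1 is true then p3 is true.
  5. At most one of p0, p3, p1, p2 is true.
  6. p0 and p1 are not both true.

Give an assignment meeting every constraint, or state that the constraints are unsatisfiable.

p0: False, p1: False, p2: False, p3: False

  (1) p3=F, p0=F — same ✓
  (2) {p2, p0, p1, p3}: 0 true — none ✓
  (3) p2=F ⇒ p0: vacuous ✓
  (4) p1=F ⇒ p3: vacuous ✓
  (5) {p0, p3, p1, p2}: 0 true — at most one ✓
  (6) p0=F, p1=F — not both ✓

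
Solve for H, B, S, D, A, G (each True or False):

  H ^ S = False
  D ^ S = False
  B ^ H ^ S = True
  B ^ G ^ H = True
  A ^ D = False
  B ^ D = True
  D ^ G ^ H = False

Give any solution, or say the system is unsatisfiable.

H = False, B = True, S = False, D = False, A = False, G = False

H ^ S = F ^ F = False ✓
D ^ S = F ^ F = False ✓
B ^ H ^ S = T ^ F ^ F = True ✓
B ^ G ^ H = T ^ F ^ F = True ✓
A ^ D = F ^ F = False ✓
B ^ D = T ^ F = True ✓
D ^ G ^ H = F ^ F ^ F = False ✓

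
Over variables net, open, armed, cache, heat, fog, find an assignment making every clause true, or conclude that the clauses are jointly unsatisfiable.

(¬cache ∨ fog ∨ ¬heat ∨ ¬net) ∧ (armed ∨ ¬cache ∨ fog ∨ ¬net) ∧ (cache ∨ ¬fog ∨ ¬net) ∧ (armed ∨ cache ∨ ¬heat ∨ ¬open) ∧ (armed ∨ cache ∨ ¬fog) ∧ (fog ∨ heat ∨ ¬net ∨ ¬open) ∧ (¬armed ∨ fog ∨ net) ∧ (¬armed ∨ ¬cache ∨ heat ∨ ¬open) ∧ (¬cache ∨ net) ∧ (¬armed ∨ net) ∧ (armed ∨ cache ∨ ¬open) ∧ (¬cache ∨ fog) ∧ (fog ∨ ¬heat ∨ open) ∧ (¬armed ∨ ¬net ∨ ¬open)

Set net = True.
Set open = False.
Set armed = True.
Set cache = False.
  then (cache ∨ ¬fog ∨ ¬net) forces fog = False.
  then (fog ∨ ¬heat ∨ open) forces heat = False.
All clauses satisfied.

net = True; open = False; armed = True; cache = False; heat = False; fog = False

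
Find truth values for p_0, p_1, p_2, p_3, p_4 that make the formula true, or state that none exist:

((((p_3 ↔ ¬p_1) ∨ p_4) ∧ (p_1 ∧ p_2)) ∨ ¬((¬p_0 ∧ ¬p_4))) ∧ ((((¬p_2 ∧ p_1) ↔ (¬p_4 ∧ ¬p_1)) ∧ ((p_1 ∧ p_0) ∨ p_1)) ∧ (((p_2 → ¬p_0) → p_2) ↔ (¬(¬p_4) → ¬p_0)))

p_0: True, p_1: True, p_2: True, p_3: False, p_4: False

  (((p_3 ↔ ¬p_1) ∨ p_4) ∧ (p_1 ∧ p_2)) ∨ ¬((¬p_0 ∧ ¬p_4)) = True
    ((p_3 ↔ ¬p_1) ∨ p_4) ∧ (p_1 ∧ p_2) = True
      (p_3 ↔ ¬p_1) ∨ p_4 = True
        p_3 ↔ ¬p_1 = True
          ¬p_1 = False
      p_1 ∧ p_2 = True
    ¬((¬p_0 ∧ ¬p_4)) = True
      ¬p_0 ∧ ¬p_4 = False
        ¬p_0 = False
        ¬p_4 = True
  (((¬p_2 ∧ p_1) ↔ (¬p_4 ∧ ¬p_1)) ∧ ((p_1 ∧ p_0) ∨ p_1)) ∧ (((p_2 → ¬p_0) → p_2) ↔ (¬(¬p_4) → ¬p_0)) = True
    ((¬p_2 ∧ p_1) ↔ (¬p_4 ∧ ¬p_1)) ∧ ((p_1 ∧ p_0) ∨ p_1) = True
      (¬p_2 ∧ p_1) ↔ (¬p_4 ∧ ¬p_1) = True
        ¬p_2 ∧ p_1 = False
          ¬p_2 = False
        ¬p_4 ∧ ¬p_1 = False
          ¬p_4 = True
          ¬p_1 = False
      (p_1 ∧ p_0) ∨ p_1 = True
        p_1 ∧ p_0 = True
    ((p_2 → ¬p_0) → p_2) ↔ (¬(¬p_4) → ¬p_0) = True
      (p_2 → ¬p_0) → p_2 = True
        p_2 → ¬p_0 = False
          ¬p_0 = False
      ¬(¬p_4) → ¬p_0 = True
        ¬(¬p_4) = False
          ¬p_4 = True
        ¬p_0 = False
Both conjuncts True, so the formula holds.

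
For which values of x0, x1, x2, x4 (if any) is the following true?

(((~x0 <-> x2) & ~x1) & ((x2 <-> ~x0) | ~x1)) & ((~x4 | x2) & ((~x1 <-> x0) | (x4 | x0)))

x0=F, x1=F, x2=T, x4=T

  ((~x0 <-> x2) & ~x1) & ((x2 <-> ~x0) | ~x1) = True
    (~x0 <-> x2) & ~x1 = True
      ~x0 <-> x2 = True
        ~x0 = True
      ~x1 = True
    (x2 <-> ~x0) | ~x1 = True
      x2 <-> ~x0 = True
        ~x0 = True
      ~x1 = True
  (~x4 | x2) & ((~x1 <-> x0) | (x4 | x0)) = True
    ~x4 | x2 = True
      ~x4 = False
    (~x1 <-> x0) | (x4 | x0) = True
      ~x1 <-> x0 = False
        ~x1 = True
      x4 | x0 = True
Both conjuncts True, so the formula holds.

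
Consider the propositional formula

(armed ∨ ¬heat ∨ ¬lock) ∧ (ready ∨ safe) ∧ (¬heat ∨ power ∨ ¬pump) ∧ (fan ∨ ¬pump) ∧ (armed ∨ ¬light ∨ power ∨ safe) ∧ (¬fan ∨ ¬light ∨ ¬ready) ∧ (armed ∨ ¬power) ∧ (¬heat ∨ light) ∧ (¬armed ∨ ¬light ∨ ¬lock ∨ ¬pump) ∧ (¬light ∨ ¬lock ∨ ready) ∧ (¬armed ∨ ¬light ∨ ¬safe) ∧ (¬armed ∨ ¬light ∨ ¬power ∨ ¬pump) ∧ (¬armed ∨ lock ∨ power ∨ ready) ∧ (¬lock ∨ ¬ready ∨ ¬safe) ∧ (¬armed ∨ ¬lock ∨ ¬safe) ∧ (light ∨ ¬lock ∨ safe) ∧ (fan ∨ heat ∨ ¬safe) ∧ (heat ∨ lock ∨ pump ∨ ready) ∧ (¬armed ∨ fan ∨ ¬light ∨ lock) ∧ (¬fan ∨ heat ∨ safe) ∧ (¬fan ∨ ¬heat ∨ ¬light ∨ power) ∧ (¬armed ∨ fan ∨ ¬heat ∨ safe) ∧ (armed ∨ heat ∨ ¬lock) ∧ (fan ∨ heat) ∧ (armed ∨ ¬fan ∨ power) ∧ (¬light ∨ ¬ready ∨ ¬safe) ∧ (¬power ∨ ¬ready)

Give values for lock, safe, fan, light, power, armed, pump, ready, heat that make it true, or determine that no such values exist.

Set lock = False.
Set safe = True.
Set fan = True.
Try light = True:
  (¬fan ∨ ¬light ∨ ¬ready) forces ready = False.
  (¬armed ∨ ¬light ∨ ¬safe) forces armed = False.
  (armed ∨ ¬power) forces power = False.
  clause (armed ∨ ¬fan ∨ power) is falsified — backtrack.
So light = False.
  then (¬heat ∨ light) forces heat = False.
Set power = False.
  then (armed ∨ ¬fan ∨ power) forces armed = True.
  then (¬armed ∨ lock ∨ power ∨ ready) forces ready = True.
Set pump = False.
All clauses satisfied.

lock=F, safe=T, fan=T, light=F, power=F, armed=T, pump=F, ready=T, heat=F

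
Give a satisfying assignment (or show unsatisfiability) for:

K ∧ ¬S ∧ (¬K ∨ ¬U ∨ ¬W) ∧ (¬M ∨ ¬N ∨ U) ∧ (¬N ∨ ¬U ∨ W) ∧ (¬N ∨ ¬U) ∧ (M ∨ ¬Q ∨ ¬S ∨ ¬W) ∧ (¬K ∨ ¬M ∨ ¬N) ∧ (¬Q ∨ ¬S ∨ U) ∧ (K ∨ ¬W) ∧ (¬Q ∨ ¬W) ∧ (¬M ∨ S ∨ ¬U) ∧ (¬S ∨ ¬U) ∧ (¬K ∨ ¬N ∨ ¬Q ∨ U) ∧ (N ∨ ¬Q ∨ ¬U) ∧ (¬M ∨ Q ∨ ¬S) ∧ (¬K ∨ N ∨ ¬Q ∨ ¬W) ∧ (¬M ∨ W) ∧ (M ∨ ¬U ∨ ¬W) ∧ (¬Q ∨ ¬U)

Q = False, M = False, U = False, N = True, S = False, K = True, W = False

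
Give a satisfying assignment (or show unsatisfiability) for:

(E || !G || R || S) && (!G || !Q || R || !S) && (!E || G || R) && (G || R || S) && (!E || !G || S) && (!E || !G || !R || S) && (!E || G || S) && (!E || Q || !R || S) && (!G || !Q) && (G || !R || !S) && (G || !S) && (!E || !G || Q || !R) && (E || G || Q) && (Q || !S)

Set Q = False.
  then (Q || !S) forces S = False.
Set R = True.
  then (!E || Q || !R || S) forces E = False.
  then (E || G || Q) forces G = True.
All clauses satisfied.

Q: False; S: False; R: True; G: True; E: False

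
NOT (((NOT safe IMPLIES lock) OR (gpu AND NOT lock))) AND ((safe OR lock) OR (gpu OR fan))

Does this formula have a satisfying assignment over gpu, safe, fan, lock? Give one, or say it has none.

gpu: False; safe: False; fan: True; lock: False

  NOT (((NOT safe IMPLIES lock) OR (gpu AND NOT lock))) = True
    (NOT safe IMPLIES lock) OR (gpu AND NOT lock) = False
      NOT safe IMPLIES lock = False
        NOT safe = True
      gpu AND NOT lock = False
        NOT lock = True
  (safe OR lock) OR (gpu OR fan) = True
    safe OR lock = False
    gpu OR fan = True
Both conjuncts True, so the formula holds.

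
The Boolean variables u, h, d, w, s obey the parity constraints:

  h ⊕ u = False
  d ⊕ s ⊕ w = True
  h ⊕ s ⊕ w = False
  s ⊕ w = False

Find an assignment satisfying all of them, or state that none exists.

u=F, h=F, d=T, w=F, s=F

h ⊕ u = F ⊕ F = False ✓
d ⊕ s ⊕ w = T ⊕ F ⊕ F = True ✓
h ⊕ s ⊕ w = F ⊕ F ⊕ F = False ✓
s ⊕ w = F ⊕ F = False ✓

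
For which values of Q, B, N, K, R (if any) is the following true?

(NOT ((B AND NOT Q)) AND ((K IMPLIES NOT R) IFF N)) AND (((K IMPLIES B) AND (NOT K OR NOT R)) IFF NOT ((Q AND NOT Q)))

Q = True, B = True, N = True, K = False, R = False

  NOT ((B AND NOT Q)) AND ((K IMPLIES NOT R) IFF N) = True
    NOT ((B AND NOT Q)) = True
      B AND NOT Q = False
        NOT Q = False
    (K IMPLIES NOT R) IFF N = True
      K IMPLIES NOT R = True
        NOT R = True
  ((K IMPLIES B) AND (NOT K OR NOT R)) IFF NOT ((Q AND NOT Q)) = True
    (K IMPLIES B) AND (NOT K OR NOT R) = True
      K IMPLIES B = True
      NOT K OR NOT R = True
        NOT K = True
        NOT R = True
    NOT ((Q AND NOT Q)) = True
      Q AND NOT Q = False
        NOT Q = False
Both conjuncts True, so the formula holds.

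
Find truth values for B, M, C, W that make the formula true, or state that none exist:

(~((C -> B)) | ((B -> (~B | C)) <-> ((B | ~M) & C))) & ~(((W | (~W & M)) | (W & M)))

B: False; M: False; C: True; W: False

  ~((C -> B)) | ((B -> (~B | C)) <-> ((B | ~M) & C)) = True
    ~((C -> B)) = True
      C -> B = False
    (B -> (~B | C)) <-> ((B | ~M) & C) = True
      B -> (~B | C) = True
        ~B | C = True
          ~B = True
      (B | ~M) & C = True
        B | ~M = True
          ~M = True
  ~(((W | (~W & M)) | (W & M))) = True
    (W | (~W & M)) | (W & M) = False
      W | (~W & M) = False
        ~W & M = False
          ~W = True
      W & M = False
Both conjuncts True, so the formula holds.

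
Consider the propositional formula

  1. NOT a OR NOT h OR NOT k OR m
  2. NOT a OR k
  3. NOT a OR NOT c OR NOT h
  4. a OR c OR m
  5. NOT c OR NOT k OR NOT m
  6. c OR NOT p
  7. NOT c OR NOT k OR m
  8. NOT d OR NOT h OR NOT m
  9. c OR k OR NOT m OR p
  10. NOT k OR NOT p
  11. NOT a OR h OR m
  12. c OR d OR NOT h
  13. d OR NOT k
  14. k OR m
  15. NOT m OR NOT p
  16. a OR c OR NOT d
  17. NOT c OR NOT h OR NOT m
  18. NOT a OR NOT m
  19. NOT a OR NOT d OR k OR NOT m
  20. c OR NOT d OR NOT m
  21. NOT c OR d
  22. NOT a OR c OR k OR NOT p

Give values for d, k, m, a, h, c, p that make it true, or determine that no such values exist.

d = True, k = False, m = True, a = False, h = False, c = True, p = False

Set d = True.
Set k = False.
  then (NOT a OR k) forces a = False.
  then (k OR m) forces m = True.
  then (NOT m OR NOT p) forces p = False.
  then (a OR c OR NOT d) forces c = True.
  then (NOT c OR NOT h OR NOT m) forces h = False.
All clauses satisfied.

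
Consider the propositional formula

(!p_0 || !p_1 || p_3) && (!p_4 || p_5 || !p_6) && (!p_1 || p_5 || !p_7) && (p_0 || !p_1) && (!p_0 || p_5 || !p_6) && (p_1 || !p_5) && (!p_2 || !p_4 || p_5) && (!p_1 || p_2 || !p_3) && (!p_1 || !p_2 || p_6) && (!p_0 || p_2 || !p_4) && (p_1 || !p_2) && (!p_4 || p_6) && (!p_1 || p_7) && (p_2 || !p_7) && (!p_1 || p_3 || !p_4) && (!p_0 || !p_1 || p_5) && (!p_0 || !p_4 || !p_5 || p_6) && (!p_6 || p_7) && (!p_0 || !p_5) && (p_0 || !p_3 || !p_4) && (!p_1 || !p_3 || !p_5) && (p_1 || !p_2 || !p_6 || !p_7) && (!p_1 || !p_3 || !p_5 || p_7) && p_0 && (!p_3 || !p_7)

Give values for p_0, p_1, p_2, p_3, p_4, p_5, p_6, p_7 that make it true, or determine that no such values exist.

p_0: True, p_1: False, p_2: False, p_3: False, p_4: False, p_5: False, p_6: False, p_7: False

Unit clause (p_0) forces p_0 = True.
In (!p_0 || !p_5) only !p_5 is left, so p_5 = False.
In (!p_0 || p_5 || !p_6) only !p_6 is left, so p_6 = False.
In (!p_4 || p_6) only !p_4 is left, so p_4 = False.
In (!p_0 || !p_1 || p_5) only !p_1 is left, so p_1 = False.
In (p_1 || !p_2) only !p_2 is left, so p_2 = False.
In (p_2 || !p_7) only !p_7 is left, so p_7 = False.
Set p_3 = False.
All clauses satisfied.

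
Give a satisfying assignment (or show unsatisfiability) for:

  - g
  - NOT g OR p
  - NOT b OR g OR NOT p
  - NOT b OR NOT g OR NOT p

Unit clause (g) forces g = True.
In (NOT g OR p) only p is left, so p = True.
In (NOT b OR NOT g OR NOT p) only NOT b is left, so b = False.
All clauses satisfied.

p = True; b = False; g = True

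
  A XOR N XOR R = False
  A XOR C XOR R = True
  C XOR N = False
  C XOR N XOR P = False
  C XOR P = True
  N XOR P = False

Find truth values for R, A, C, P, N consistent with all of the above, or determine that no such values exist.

UNSATISFIABLE

Adding constraints 1, 2, 3 mod 2: every variable appears an even number of times on the left, so the left side is 0.
But the right sides sum to 1 (mod 2). 0 ≠ 1 — the system is inconsistent.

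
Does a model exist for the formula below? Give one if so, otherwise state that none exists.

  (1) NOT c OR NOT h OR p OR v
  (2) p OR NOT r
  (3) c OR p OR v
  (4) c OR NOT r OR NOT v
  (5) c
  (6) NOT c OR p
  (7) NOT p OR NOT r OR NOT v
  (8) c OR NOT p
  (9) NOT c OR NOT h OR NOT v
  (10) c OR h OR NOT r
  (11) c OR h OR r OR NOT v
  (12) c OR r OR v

r=T; h=F; v=F; p=T; c=T

Unit clause (c) forces c = True.
In (NOT c OR p) only p is left, so p = True.
Set r = True.
  then (NOT p OR NOT r OR NOT v) forces v = False.
Set h = False.
All clauses satisfied.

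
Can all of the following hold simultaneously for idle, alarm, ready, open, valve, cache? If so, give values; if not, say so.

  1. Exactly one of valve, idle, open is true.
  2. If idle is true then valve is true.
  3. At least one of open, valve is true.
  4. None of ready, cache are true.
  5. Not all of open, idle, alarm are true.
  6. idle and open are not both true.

idle: False; alarm: True; ready: False; open: True; valve: False; cache: False

  (1) {valve, idle, open}: 1 true — exactly one ✓
  (2) idle=F ⇒ valve: vacuous ✓
  (3) {open, valve}: 1 true — at least one ✓
  (4) {ready, cache}: 0 true — none ✓
  (5) {open, idle, alarm}: 2/3 true — not all ✓
  (6) idle=F, open=T — not both ✓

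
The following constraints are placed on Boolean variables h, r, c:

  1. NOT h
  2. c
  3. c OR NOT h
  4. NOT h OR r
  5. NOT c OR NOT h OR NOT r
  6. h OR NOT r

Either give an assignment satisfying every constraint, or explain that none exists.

Unit clause (NOT h) forces h = False.
Unit clause (c) forces c = True.
In (h OR NOT r) only NOT r is left, so r = False.
All clauses satisfied.

h=F, r=F, c=T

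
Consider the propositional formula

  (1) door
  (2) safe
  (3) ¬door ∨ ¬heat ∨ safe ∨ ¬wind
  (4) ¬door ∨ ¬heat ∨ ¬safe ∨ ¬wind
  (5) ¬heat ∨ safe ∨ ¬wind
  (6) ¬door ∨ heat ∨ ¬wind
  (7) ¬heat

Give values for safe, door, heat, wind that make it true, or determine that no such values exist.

safe: True, door: True, heat: False, wind: False

Unit clause (door) forces door = True.
Unit clause (safe) forces safe = True.
Unit clause (¬heat) forces heat = False.
In (¬door ∨ heat ∨ ¬wind) only ¬wind is left, so wind = False.
Check each clause:
  (door): door holds.
  (safe): safe holds.
  (¬door ∨ ¬heat ∨ safe ∨ ¬wind): ¬heat holds.
  (¬door ∨ ¬heat ∨ ¬safe ∨ ¬wind): ¬heat holds.
  (¬heat ∨ safe ∨ ¬wind): ¬heat holds.
  (¬door ∨ heat ∨ ¬wind): ¬wind holds.
  (¬heat): ¬heat holds.
All clauses satisfied.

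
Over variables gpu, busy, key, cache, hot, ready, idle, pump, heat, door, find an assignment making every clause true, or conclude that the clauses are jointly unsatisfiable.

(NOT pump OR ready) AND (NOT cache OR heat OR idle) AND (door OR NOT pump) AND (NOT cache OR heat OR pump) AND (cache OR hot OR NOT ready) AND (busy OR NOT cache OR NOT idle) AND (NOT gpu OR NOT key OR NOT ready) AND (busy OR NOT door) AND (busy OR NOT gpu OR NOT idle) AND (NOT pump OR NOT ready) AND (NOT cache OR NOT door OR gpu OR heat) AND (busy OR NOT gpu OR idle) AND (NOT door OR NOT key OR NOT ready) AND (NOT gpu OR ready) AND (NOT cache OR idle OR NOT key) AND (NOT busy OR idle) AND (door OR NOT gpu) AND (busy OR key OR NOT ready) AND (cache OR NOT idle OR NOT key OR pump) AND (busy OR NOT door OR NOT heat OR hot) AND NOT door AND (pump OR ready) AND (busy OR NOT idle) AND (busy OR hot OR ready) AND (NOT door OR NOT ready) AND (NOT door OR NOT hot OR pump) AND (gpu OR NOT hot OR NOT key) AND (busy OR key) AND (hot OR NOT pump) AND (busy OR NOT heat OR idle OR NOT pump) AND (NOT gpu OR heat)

Unit clause (NOT door) forces door = False.
In (door OR NOT pump) only NOT pump is left, so pump = False.
In (door OR NOT gpu) only NOT gpu is left, so gpu = False.
In (pump OR ready) only ready is left, so ready = True.
Try busy = False:
  (busy OR key OR NOT ready) forces key = True.
  (busy OR NOT idle) forces idle = False.
  (NOT cache OR idle OR NOT key) forces cache = False.
  (cache OR hot OR NOT ready) forces hot = True.
  clause (gpu OR NOT hot OR NOT key) is falsified — backtrack.
So busy = True.
  then (NOT busy OR idle) forces idle = True.
Set key = False.
Set cache = True.
  then (NOT cache OR heat OR pump) forces heat = True.
Set hot = False.
All clauses satisfied.

gpu = False; busy = True; key = False; cache = True; hot = False; ready = True; idle = True; pump = False; heat = True; door = False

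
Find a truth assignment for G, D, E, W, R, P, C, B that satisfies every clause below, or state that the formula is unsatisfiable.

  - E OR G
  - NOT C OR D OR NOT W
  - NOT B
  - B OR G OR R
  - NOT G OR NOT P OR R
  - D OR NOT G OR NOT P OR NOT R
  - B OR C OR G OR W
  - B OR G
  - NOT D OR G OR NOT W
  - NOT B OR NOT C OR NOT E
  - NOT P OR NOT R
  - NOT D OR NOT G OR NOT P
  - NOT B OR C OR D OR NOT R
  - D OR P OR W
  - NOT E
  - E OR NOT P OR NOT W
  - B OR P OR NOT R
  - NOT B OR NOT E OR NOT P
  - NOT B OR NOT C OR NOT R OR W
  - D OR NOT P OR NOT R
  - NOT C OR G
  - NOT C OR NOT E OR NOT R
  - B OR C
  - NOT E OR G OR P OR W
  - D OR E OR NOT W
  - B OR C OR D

Unit clause (NOT B) forces B = False.
In (B OR G) only G is left, so G = True.
Unit clause (NOT E) forces E = False.
In (B OR C) only C is left, so C = True.
Try D = False:
  (NOT C OR D OR NOT W) forces W = False.
  (D OR P OR W) forces P = True.
  (NOT G OR NOT P OR R) forces R = True.
  clause (D OR NOT G OR NOT P OR NOT R) is falsified — backtrack.
So D = True.
  then (NOT D OR NOT G OR NOT P) forces P = False.
  then (B OR P OR NOT R) forces R = False.
Set W = False.
All clauses satisfied.

G = True; D = True; E = False; W = False; R = False; P = False; C = True; B = False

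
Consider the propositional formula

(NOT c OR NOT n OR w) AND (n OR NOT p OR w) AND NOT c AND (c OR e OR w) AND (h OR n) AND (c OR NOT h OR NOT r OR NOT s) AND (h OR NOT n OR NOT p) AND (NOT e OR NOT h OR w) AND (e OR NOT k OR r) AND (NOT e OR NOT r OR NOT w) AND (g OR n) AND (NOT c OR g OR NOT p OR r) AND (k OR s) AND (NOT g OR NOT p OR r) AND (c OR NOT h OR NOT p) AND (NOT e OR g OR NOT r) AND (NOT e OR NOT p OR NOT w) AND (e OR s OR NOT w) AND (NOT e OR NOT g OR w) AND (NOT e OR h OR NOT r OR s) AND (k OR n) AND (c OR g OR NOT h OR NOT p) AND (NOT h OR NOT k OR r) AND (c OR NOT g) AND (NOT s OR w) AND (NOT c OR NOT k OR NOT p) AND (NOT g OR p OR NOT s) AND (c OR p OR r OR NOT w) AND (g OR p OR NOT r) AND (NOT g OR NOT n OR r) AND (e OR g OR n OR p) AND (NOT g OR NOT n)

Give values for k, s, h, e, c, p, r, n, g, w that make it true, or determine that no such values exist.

k: True, s: False, h: False, e: True, c: False, p: False, r: False, n: True, g: False, w: False

Unit clause (NOT c) forces c = False.
In (c OR NOT g) only NOT g is left, so g = False.
In (g OR n) only n is left, so n = True.
Set k = True.
Set s = False.
Try h = True:
  (c OR NOT h OR NOT p) forces p = False.
  (NOT h OR NOT k OR r) forces r = True.
  clause (g OR p OR NOT r) is falsified — backtrack.
So h = False.
  then (h OR NOT n OR NOT p) forces p = False.
  then (g OR p OR NOT r) forces r = False.
  then (e OR NOT k OR r) forces e = True.
  then (c OR p OR r OR NOT w) forces w = False.
All clauses satisfied.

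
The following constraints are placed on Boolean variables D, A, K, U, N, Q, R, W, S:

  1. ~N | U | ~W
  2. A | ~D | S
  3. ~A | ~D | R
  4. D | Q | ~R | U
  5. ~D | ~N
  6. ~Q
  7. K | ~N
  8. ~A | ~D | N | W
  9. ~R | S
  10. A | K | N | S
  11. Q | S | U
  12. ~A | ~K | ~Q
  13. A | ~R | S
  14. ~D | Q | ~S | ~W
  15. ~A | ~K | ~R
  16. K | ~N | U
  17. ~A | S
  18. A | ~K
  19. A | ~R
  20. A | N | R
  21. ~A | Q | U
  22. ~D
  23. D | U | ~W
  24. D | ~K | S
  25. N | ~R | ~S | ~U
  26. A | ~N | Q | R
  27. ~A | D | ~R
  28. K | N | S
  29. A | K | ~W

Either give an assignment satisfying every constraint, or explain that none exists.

D: False, A: True, K: True, U: True, N: False, Q: False, R: False, W: True, S: True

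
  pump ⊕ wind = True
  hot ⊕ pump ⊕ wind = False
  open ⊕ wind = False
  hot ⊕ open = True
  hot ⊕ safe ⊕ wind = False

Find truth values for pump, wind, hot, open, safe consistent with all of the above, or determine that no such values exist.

pump = True, wind = False, hot = True, open = False, safe = True

pump ⊕ wind = T ⊕ F = True ✓
hot ⊕ pump ⊕ wind = T ⊕ T ⊕ F = False ✓
open ⊕ wind = F ⊕ F = False ✓
hot ⊕ open = T ⊕ F = True ✓
hot ⊕ safe ⊕ wind = T ⊕ T ⊕ F = False ✓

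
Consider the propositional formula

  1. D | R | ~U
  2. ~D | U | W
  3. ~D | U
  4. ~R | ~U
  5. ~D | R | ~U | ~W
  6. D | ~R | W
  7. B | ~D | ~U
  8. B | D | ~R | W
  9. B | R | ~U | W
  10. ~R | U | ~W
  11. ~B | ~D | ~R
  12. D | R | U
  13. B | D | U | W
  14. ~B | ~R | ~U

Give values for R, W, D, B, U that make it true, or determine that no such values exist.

R = False, W = False, D = True, B = True, U = True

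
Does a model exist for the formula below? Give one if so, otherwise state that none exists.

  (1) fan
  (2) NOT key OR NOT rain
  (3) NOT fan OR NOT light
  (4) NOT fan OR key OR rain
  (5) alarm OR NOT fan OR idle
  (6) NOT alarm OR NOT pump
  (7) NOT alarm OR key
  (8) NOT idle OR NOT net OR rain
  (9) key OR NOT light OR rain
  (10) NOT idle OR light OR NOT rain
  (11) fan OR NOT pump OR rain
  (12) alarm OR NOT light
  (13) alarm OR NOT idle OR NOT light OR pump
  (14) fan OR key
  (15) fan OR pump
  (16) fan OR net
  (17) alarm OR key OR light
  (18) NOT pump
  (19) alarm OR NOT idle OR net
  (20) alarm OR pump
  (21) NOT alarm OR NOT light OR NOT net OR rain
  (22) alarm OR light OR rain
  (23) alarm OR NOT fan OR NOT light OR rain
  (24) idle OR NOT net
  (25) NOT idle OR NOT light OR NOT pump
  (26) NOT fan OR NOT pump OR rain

Unit clause (fan) forces fan = True.
In (NOT fan OR NOT light) only NOT light is left, so light = False.
Unit clause (NOT pump) forces pump = False.
In (alarm OR pump) only alarm is left, so alarm = True.
In (NOT alarm OR key) only key is left, so key = True.
In (NOT key OR NOT rain) only NOT rain is left, so rain = False.
Try net = True:
  (NOT idle OR NOT net OR rain) forces idle = False.
  clause (idle OR NOT net) is falsified — backtrack.
So net = False.
Set idle = False.
All clauses satisfied.

pump = False, key = True, alarm = True, fan = True, net = False, rain = False, light = False, idle = False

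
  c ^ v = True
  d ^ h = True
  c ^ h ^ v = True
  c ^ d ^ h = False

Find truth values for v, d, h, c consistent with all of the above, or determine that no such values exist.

v=F; d=T; h=F; c=T

c ^ v = T ^ F = True ✓
d ^ h = T ^ F = True ✓
c ^ h ^ v = T ^ F ^ F = True ✓
c ^ d ^ h = T ^ T ^ F = False ✓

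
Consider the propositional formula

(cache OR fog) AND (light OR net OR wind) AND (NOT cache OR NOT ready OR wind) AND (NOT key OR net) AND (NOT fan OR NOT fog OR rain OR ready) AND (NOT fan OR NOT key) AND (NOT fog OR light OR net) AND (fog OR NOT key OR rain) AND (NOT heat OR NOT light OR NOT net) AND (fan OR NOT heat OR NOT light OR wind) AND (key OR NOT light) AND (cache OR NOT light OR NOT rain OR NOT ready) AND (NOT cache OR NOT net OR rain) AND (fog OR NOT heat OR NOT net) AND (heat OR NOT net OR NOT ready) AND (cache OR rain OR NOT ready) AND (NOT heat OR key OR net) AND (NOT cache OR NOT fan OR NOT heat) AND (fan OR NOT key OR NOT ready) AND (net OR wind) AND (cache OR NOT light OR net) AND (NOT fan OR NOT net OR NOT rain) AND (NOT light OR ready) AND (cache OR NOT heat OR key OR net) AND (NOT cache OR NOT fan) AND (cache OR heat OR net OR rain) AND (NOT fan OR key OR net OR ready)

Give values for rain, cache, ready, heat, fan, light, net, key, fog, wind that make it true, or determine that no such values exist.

rain=T, cache=F, ready=F, heat=T, fan=F, light=F, net=T, key=F, fog=T, wind=T

Set rain = True.
Set cache = False.
  then (cache OR fog) forces fog = True.
Set ready = False.
  then (NOT light OR ready) forces light = False.
  then (NOT fog OR light OR net) forces net = True.
  then (NOT fan OR NOT net OR NOT rain) forces fan = False.
Set heat = True.
Set key = False.
Set wind = True.
All clauses satisfied.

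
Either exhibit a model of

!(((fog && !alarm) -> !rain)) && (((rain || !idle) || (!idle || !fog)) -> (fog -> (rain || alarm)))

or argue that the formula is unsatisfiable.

rain = True; fog = True; idle = False; alarm = False

  !(((fog && !alarm) -> !rain)) = True
    (fog && !alarm) -> !rain = False
      fog && !alarm = True
        !alarm = True
      !rain = False
  ((rain || !idle) || (!idle || !fog)) -> (fog -> (rain || alarm)) = True
    (rain || !idle) || (!idle || !fog) = True
      rain || !idle = True
        !idle = True
      !idle || !fog = True
        !idle = True
        !fog = False
    fog -> (rain || alarm) = True
      rain || alarm = True
Both conjuncts True, so the formula holds.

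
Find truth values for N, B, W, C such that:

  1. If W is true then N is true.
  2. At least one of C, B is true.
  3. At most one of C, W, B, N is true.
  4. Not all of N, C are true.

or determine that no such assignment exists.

N = False, B = False, W = False, C = True

  (1) W=F ⇒ N: vacuous ✓
  (2) {C, B}: 1 true — at least one ✓
  (3) {C, W, B, N}: 1 true — at most one ✓
  (4) {N, C}: 1/2 true — not all ✓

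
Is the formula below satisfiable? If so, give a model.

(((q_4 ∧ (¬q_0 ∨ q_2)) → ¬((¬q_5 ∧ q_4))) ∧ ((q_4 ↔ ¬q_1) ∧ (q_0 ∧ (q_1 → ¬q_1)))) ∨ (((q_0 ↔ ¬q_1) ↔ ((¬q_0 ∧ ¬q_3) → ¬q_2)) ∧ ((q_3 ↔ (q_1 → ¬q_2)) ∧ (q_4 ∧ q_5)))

q_0 = True; q_1 = False; q_2 = False; q_3 = False; q_4 = True; q_5 = False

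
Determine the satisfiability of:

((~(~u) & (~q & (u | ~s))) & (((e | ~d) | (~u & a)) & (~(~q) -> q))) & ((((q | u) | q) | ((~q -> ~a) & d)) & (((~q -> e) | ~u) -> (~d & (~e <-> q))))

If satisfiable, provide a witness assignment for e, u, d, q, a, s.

e=F; u=T; d=F; q=F; a=T; s=T

  (~(~u) & (~q & (u | ~s))) & (((e | ~d) | (~u & a)) & (~(~q) -> q)) = True
    ~(~u) & (~q & (u | ~s)) = True
      ~(~u) = True
        ~u = False
      ~q & (u | ~s) = True
        ~q = True
        u | ~s = True
          ~s = False
    ((e | ~d) | (~u & a)) & (~(~q) -> q) = True
      (e | ~d) | (~u & a) = True
        e | ~d = True
          ~d = True
        ~u & a = False
          ~u = False
      ~(~q) -> q = True
        ~(~q) = False
          ~q = True
  (((q | u) | q) | ((~q -> ~a) & d)) & (((~q -> e) | ~u) -> (~d & (~e <-> q))) = True
    ((q | u) | q) | ((~q -> ~a) & d) = True
      (q | u) | q = True
        q | u = True
      (~q -> ~a) & d = False
        ~q -> ~a = False
          ~q = True
          ~a = False
    ((~q -> e) | ~u) -> (~d & (~e <-> q)) = True
      (~q -> e) | ~u = False
        ~q -> e = False
          ~q = True
        ~u = False
      ~d & (~e <-> q) = False
        ~d = True
        ~e <-> q = False
          ~e = True
Both conjuncts True, so the formula holds.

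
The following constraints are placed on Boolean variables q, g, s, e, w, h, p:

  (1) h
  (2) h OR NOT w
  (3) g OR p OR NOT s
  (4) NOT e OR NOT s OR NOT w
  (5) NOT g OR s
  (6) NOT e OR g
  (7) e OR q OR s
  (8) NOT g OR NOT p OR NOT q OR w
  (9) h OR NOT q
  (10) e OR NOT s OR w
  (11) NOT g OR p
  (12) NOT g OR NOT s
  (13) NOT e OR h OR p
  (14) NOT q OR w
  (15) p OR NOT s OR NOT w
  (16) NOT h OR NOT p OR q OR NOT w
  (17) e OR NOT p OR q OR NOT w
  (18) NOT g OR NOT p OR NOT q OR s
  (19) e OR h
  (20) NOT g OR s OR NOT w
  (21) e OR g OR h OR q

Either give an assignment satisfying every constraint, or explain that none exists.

q: True, g: False, s: False, e: False, w: True, h: True, p: False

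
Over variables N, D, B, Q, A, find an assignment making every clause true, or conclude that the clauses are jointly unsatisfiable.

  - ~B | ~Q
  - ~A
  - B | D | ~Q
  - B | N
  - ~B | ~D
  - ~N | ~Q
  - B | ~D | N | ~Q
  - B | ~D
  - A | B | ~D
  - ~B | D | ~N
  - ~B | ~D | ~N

N=F; D=F; B=T; Q=F; A=F

Unit clause (~A) forces A = False.
Set N = False.
  then (B | N) forces B = True.
  then (~B | ~D) forces D = False.
  then (~B | ~Q) forces Q = False.
All clauses satisfied.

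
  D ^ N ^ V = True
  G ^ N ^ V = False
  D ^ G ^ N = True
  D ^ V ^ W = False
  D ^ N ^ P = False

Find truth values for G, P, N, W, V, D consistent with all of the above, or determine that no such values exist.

G=T, P=F, N=F, W=T, V=T, D=F

D ^ N ^ V = F ^ F ^ T = True ✓
G ^ N ^ V = T ^ F ^ T = False ✓
D ^ G ^ N = F ^ T ^ F = True ✓
D ^ V ^ W = F ^ T ^ T = False ✓
D ^ N ^ P = F ^ F ^ F = False ✓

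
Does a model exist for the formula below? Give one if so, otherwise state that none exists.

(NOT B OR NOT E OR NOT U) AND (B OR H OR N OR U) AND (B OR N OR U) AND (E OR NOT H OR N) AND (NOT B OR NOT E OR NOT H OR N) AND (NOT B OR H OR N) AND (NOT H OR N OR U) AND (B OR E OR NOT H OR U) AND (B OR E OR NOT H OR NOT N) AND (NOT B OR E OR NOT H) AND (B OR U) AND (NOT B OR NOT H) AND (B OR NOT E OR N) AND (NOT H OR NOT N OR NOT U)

N: True; B: True; H: False; U: False; E: True

Set N = True.
Set B = True.
  then (NOT B OR NOT H) forces H = False.
Set U = False.
Set E = True.
All clauses satisfied.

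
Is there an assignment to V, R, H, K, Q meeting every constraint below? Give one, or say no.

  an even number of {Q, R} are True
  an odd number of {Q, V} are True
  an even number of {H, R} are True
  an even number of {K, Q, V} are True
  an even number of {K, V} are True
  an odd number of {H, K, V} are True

Adding constraints 1, 3, 4, 6 mod 2: every variable appears an even number of times on the left, so the left side is 0.
But the right sides sum to 1 (mod 2). 0 ≠ 1 — the system is inconsistent.

Unsatisfiable — no assignment works.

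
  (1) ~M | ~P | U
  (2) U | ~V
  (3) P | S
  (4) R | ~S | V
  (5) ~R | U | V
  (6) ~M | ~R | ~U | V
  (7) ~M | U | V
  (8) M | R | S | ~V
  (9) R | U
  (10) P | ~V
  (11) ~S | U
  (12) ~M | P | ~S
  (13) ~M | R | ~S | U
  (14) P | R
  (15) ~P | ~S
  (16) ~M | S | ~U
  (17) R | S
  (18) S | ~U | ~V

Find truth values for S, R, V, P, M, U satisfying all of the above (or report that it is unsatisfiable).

S=T, R=T, V=F, P=F, M=F, U=T

Set S = True.
  then (~S | U) forces U = True.
  then (~P | ~S) forces P = False.
  then (P | ~V) forces V = False.
  then (~M | P | ~S) forces M = False.
  then (P | R) forces R = True.
All clauses satisfied.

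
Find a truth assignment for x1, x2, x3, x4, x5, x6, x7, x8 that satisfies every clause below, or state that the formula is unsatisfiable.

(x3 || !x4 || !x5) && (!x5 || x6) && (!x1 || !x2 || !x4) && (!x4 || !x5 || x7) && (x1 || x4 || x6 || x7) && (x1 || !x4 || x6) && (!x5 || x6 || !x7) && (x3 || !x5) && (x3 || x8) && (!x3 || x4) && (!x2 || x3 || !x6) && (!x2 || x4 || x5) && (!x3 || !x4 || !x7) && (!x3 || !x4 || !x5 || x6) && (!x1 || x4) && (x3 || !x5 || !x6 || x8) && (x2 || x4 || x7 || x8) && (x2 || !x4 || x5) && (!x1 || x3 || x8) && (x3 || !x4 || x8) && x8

x1=F, x2=T, x3=T, x4=T, x5=F, x6=T, x7=F, x8=T

Unit clause (x8) forces x8 = True.
Set x1 = False.
Set x2 = True.
Set x3 = True.
  then (!x3 || x4) forces x4 = True.
  then (!x3 || !x4 || !x7) forces x7 = False.
  then (!x4 || !x5 || x7) forces x5 = False.
  then (x1 || !x4 || x6) forces x6 = True.
All clauses satisfied.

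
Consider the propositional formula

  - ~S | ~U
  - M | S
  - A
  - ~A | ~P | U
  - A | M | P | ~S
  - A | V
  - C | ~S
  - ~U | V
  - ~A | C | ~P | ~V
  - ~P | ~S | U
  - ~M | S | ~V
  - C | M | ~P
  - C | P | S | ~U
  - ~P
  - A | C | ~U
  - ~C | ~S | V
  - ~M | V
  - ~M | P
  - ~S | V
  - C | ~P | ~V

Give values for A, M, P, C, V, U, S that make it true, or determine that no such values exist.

A=T, M=F, P=F, C=T, V=T, U=F, S=T

Unit clause (A) forces A = True.
Unit clause (~P) forces P = False.
In (~M | P) only ~M is left, so M = False.
In (M | S) only S is left, so S = True.
In (C | ~S) only C is left, so C = True.
In (~C | ~S | V) only V is left, so V = True.
In (~S | ~U) only ~U is left, so U = False.
All clauses satisfied.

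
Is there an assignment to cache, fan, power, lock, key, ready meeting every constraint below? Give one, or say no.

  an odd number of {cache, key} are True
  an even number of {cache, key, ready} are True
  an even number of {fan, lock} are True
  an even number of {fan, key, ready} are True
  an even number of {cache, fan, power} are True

cache=T, fan=T, power=F, lock=T, key=F, ready=T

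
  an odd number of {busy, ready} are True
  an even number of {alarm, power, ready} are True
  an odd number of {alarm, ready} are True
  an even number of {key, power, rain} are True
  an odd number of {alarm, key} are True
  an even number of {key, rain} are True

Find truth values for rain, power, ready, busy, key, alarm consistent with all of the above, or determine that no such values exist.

Adding constraints 2, 3, 4, 6 mod 2: every variable appears an even number of times on the left, so the left side is 0.
But the right sides sum to 1 (mod 2). 0 ≠ 1 — the system is inconsistent.

Unsatisfiable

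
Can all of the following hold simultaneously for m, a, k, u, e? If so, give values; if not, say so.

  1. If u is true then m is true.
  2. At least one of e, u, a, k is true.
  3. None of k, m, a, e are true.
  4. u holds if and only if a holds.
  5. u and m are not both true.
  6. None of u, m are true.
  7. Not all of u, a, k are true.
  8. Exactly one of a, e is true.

Case u = True:
  Constraint (6) is violated (u=T) — contradiction.
Case u = False:
  (3) forces k = False.
  (3) forces m = False.
  (3) forces a = False.
  (2) with u=F, a=F, k=F forces e = True.
  Constraint (3) is violated (e=T) — contradiction.
Both cases fail — unsatisfiable.

Unsatisfiable — no assignment works.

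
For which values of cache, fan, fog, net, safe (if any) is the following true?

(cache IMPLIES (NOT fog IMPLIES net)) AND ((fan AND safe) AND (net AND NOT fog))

cache=T; fan=T; fog=F; net=T; safe=T

  cache IMPLIES (NOT fog IMPLIES net) = True
    NOT fog IMPLIES net = True
      NOT fog = True
  (fan AND safe) AND (net AND NOT fog) = True
    fan AND safe = True
    net AND NOT fog = True
      NOT fog = True
Both conjuncts True, so the formula holds.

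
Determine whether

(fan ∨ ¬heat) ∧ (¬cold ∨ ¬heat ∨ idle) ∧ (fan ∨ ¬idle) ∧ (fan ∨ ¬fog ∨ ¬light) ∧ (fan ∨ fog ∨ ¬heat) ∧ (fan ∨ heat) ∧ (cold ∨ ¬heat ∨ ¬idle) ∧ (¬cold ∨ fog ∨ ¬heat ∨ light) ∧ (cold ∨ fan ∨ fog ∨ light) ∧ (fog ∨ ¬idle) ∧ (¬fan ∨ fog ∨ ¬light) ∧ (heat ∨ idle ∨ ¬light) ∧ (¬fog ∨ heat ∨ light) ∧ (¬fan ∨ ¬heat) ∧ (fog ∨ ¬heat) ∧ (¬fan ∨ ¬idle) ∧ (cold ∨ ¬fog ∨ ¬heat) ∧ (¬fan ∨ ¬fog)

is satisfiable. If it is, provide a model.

fan = True, light = False, idle = False, cold = False, fog = False, heat = False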